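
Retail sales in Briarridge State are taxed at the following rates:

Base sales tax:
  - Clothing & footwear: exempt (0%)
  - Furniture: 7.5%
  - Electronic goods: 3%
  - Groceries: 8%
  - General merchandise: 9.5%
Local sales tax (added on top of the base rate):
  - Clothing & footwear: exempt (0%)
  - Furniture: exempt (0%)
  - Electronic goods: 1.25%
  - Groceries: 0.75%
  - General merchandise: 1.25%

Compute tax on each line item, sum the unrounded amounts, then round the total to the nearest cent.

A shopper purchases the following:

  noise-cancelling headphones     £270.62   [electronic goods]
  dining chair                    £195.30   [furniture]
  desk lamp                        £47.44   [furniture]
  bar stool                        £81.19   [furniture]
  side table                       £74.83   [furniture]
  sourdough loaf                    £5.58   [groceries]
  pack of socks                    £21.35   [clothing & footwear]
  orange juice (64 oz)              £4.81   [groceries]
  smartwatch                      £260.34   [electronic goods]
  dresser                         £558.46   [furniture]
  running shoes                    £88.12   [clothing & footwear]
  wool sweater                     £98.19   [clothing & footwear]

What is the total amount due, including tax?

Noise-cancelling headphones £270.62: electronic goods → 3% + 1.25% local = 4.25% → £11.50135
Dining chair £195.30: furniture → 7.5% + 0% local = 7.5% → £14.6475
Desk lamp £47.44: furniture → 7.5% + 0% local = 7.5% → £3.558
Bar stool £81.19: furniture → 7.5% + 0% local = 7.5% → £6.08925
Side table £74.83: furniture → 7.5% + 0% local = 7.5% → £5.61225
Sourdough loaf £5.58: groceries → 8% + 0.75% local = 8.75% → £0.48825
Pack of socks £21.35: clothing & footwear → 0% + 0% local = 0% → £0.00
Orange juice (64 oz) £4.81: groceries → 8% + 0.75% local = 8.75% → £0.420875
Smartwatch £260.34: electronic goods → 3% + 1.25% local = 4.25% → £11.06445
Dresser £558.46: furniture → 7.5% + 0% local = 7.5% → £41.8845
Running shoes £88.12: clothing & footwear → 0% + 0% local = 0% → £0.00
Wool sweater £98.19: clothing & footwear → 0% + 0% local = 0% → £0.00
Subtotal = £1706.23; unrounded tax = £95.266425 → £95.27; total due = £1801.50

£1801.50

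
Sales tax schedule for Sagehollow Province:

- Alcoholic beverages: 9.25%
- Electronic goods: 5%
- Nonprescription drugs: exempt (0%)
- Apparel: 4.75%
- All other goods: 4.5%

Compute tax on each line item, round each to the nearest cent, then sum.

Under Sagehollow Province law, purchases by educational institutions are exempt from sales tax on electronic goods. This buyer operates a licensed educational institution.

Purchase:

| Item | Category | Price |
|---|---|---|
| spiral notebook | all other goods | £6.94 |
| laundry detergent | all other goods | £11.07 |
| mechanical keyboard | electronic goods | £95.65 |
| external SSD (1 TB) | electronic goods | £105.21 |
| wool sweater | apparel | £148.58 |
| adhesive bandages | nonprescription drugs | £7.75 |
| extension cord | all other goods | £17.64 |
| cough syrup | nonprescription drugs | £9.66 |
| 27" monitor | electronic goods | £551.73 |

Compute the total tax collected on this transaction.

Spiral notebook £6.94: all other goods → 4.5% → £0.31
Laundry detergent £11.07: all other goods → 4.5% → £0.50
Mechanical keyboard £95.65: electronic goods, buyer-exempt → 0% → £0.00
External SSD (1 TB) £105.21: electronic goods, buyer-exempt → 0% → £0.00
Wool sweater £148.58: apparel → 4.75% → £7.06
Adhesive bandages £7.75: nonprescription drugs → 0% → £0.00
Extension cord £17.64: all other goods → 4.5% → £0.79
Cough syrup £9.66: nonprescription drugs → 0% → £0.00
27" monitor £551.73: electronic goods, buyer-exempt → 0% → £0.00
Total tax = £0.31 + £0.50 + £7.06 + £0.79 = £8.66

£8.66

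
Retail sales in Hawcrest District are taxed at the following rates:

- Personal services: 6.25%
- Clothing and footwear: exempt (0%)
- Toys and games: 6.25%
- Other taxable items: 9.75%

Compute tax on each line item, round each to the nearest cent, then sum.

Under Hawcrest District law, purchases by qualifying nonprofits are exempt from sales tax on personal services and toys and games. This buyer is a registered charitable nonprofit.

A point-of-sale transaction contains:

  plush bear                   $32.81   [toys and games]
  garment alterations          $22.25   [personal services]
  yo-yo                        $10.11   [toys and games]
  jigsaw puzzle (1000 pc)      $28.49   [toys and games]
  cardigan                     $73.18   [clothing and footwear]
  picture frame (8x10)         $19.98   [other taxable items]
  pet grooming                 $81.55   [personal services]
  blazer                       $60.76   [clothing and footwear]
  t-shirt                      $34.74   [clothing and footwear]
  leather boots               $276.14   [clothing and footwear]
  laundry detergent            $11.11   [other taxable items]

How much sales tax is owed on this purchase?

$3.03

Plush bear $32.81: toys and games, buyer-exempt → 0% → $0.00
Garment alterations $22.25: personal services, buyer-exempt → 0% → $0.00
Yo-yo $10.11: toys and games, buyer-exempt → 0% → $0.00
Jigsaw puzzle (1000 pc) $28.49: toys and games, buyer-exempt → 0% → $0.00
Cardigan $73.18: clothing and footwear → 0% → $0.00
Picture frame (8x10) $19.98: other taxable items → 9.75% → $1.95
Pet grooming $81.55: personal services, buyer-exempt → 0% → $0.00
Blazer $60.76: clothing and footwear → 0% → $0.00
T-shirt $34.74: clothing and footwear → 0% → $0.00
Leather boots $276.14: clothing and footwear → 0% → $0.00
Laundry detergent $11.11: other taxable items → 9.75% → $1.08
Total tax = $1.95 + $1.08 = $3.03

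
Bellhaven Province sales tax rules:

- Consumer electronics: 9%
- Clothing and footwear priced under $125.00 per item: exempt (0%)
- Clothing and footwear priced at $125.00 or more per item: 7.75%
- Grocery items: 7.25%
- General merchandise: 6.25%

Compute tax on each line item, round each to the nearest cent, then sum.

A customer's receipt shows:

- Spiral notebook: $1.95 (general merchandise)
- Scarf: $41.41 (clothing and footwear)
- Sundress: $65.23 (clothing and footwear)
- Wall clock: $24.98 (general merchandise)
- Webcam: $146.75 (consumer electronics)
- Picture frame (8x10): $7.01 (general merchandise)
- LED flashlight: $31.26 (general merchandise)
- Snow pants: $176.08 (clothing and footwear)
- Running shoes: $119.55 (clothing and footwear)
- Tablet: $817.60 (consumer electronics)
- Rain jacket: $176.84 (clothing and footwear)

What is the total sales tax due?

Spiral notebook $1.95: general merchandise → 6.25% → $0.12
Scarf $41.41: clothing and footwear, under $125.00 → 0% → $0.00
Sundress $65.23: clothing and footwear, under $125.00 → 0% → $0.00
Wall clock $24.98: general merchandise → 6.25% → $1.56
Webcam $146.75: consumer electronics → 9% → $13.21
Picture frame (8x10) $7.01: general merchandise → 6.25% → $0.44
LED flashlight $31.26: general merchandise → 6.25% → $1.95
Snow pants $176.08: clothing and footwear, $125.00 or more → 7.75% → $13.65
Running shoes $119.55: clothing and footwear, under $125.00 → 0% → $0.00
Tablet $817.60: consumer electronics → 9% → $73.58
Rain jacket $176.84: clothing and footwear, $125.00 or more → 7.75% → $13.71
Total tax = $0.12 + $1.56 + $13.21 + $0.44 + $1.95 + $13.65 + $73.58 + $13.71 = $118.22

$118.22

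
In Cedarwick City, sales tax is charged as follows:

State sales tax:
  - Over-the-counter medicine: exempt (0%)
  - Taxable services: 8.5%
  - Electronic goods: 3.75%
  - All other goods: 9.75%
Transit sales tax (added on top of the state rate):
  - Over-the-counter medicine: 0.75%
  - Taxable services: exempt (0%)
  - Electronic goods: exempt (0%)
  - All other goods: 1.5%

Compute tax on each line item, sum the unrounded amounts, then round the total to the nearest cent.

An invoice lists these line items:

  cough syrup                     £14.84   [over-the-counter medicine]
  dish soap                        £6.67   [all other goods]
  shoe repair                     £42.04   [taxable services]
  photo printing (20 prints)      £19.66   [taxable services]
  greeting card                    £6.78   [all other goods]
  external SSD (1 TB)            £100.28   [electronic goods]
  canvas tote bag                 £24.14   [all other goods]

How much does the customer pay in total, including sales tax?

£227.76

Cough syrup £14.84: over-the-counter medicine → 0% + 0.75% transit = 0.75% → £0.1113
Dish soap £6.67: all other goods → 9.75% + 1.5% transit = 11.25% → £0.750375
Shoe repair £42.04: taxable services → 8.5% + 0% transit = 8.5% → £3.5734
Photo printing (20 prints) £19.66: taxable services → 8.5% + 0% transit = 8.5% → £1.6711
Greeting card £6.78: all other goods → 9.75% + 1.5% transit = 11.25% → £0.76275
External SSD (1 TB) £100.28: electronic goods → 3.75% + 0% transit = 3.75% → £3.7605
Canvas tote bag £24.14: all other goods → 9.75% + 1.5% transit = 11.25% → £2.71575
Subtotal = £214.41; unrounded tax = £13.345175 → £13.35; total due = £227.76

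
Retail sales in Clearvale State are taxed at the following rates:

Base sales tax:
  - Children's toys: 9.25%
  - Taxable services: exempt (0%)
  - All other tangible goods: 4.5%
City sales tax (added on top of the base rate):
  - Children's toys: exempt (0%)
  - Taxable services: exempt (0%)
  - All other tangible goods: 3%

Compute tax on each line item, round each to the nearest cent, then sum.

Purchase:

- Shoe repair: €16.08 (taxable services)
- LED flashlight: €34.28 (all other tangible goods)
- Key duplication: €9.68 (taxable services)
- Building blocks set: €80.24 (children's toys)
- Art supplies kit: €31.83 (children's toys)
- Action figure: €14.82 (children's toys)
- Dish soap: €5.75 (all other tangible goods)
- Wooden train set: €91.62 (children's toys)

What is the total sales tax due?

€23.20

Shoe repair €16.08: taxable services → 0% + 0% city = 0% → €0.00
LED flashlight €34.28: all other tangible goods → 4.5% + 3% city = 7.5% → €2.57
Key duplication €9.68: taxable services → 0% + 0% city = 0% → €0.00
Building blocks set €80.24: children's toys → 9.25% + 0% city = 9.25% → €7.42
Art supplies kit €31.83: children's toys → 9.25% + 0% city = 9.25% → €2.94
Action figure €14.82: children's toys → 9.25% + 0% city = 9.25% → €1.37
Dish soap €5.75: all other tangible goods → 4.5% + 3% city = 7.5% → €0.43
Wooden train set €91.62: children's toys → 9.25% + 0% city = 9.25% → €8.47
Total tax = €2.57 + €7.42 + €2.94 + €1.37 + €0.43 + €8.47 = €23.20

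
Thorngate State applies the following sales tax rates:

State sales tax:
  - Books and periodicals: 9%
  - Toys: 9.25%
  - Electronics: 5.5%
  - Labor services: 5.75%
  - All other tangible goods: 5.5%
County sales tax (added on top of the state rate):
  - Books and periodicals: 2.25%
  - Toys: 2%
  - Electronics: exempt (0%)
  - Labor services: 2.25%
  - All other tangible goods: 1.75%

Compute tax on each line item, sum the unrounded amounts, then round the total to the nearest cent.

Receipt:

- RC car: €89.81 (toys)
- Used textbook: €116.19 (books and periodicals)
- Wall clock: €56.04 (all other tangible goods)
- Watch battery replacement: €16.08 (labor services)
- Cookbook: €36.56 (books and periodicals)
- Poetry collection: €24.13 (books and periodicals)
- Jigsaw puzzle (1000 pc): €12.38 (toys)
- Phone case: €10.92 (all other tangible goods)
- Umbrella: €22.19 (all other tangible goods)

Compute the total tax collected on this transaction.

€39.15

RC car €89.81: toys → 9.25% + 2% county = 11.25% → €10.103625
Used textbook €116.19: books and periodicals → 9% + 2.25% county = 11.25% → €13.071375
Wall clock €56.04: all other tangible goods → 5.5% + 1.75% county = 7.25% → €4.0629
Watch battery replacement €16.08: labor services → 5.75% + 2.25% county = 8% → €1.2864
Cookbook €36.56: books and periodicals → 9% + 2.25% county = 11.25% → €4.113
Poetry collection €24.13: books and periodicals → 9% + 2.25% county = 11.25% → €2.714625
Jigsaw puzzle (1000 pc) €12.38: toys → 9.25% + 2% county = 11.25% → €1.39275
Phone case €10.92: all other tangible goods → 5.5% + 1.75% county = 7.25% → €0.7917
Umbrella €22.19: all other tangible goods → 5.5% + 1.75% county = 7.25% → €1.608775
Unrounded tax sum = €39.14515 → €39.15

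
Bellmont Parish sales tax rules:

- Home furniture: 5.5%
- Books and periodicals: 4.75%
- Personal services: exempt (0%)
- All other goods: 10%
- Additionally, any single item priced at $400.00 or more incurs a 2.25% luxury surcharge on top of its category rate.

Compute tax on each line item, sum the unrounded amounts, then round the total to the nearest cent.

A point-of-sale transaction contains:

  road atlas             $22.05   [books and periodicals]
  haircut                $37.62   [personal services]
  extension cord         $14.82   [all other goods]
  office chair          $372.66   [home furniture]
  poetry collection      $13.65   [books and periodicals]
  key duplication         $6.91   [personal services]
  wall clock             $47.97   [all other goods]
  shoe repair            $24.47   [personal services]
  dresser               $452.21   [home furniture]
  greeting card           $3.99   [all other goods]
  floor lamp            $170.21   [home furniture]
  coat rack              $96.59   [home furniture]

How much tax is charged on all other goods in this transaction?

Extension cord $14.82: all other goods → 10% → $1.482
Wall clock $47.97: all other goods → 10% → $4.797
Greeting card $3.99: all other goods → 10% → $0.399
Tax on all other goods: unrounded sum = $6.678 → $6.68

$6.68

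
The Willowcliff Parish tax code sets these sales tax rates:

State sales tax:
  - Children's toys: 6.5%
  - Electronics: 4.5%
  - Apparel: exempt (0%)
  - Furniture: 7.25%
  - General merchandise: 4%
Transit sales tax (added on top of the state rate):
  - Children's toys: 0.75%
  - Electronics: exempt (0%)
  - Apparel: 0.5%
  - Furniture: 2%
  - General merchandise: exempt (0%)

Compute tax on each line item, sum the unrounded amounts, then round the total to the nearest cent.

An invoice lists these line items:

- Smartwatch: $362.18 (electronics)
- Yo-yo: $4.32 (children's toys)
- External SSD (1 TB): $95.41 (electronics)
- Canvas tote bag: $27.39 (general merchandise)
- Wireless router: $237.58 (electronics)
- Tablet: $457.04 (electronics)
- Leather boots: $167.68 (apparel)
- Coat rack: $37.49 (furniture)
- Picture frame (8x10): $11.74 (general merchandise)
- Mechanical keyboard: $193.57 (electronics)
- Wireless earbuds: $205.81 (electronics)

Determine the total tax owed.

Smartwatch $362.18: electronics → 4.5% + 0% transit = 4.5% → $16.2981
Yo-yo $4.32: children's toys → 6.5% + 0.75% transit = 7.25% → $0.3132
External SSD (1 TB) $95.41: electronics → 4.5% + 0% transit = 4.5% → $4.29345
Canvas tote bag $27.39: general merchandise → 4% + 0% transit = 4% → $1.0956
Wireless router $237.58: electronics → 4.5% + 0% transit = 4.5% → $10.6911
Tablet $457.04: electronics → 4.5% + 0% transit = 4.5% → $20.5668
Leather boots $167.68: apparel → 0% + 0.5% transit = 0.5% → $0.8384
Coat rack $37.49: furniture → 7.25% + 2% transit = 9.25% → $3.467825
Picture frame (8x10) $11.74: general merchandise → 4% + 0% transit = 4% → $0.4696
Mechanical keyboard $193.57: electronics → 4.5% + 0% transit = 4.5% → $8.71065
Wireless earbuds $205.81: electronics → 4.5% + 0% transit = 4.5% → $9.26145
Unrounded tax sum = $76.006175 → $76.01

$76.01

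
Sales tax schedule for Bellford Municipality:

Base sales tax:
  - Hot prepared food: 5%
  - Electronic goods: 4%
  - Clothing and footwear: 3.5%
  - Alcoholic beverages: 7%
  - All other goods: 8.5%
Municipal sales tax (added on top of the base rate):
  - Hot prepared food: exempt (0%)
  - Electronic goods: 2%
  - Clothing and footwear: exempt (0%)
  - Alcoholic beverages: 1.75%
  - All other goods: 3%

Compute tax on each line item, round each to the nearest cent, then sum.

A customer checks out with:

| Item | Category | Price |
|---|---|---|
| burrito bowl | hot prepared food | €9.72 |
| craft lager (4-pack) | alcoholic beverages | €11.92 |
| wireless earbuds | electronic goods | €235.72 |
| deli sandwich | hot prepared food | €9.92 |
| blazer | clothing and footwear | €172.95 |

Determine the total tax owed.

Burrito bowl €9.72: hot prepared food → 5% + 0% municipal = 5% → €0.49
Craft lager (4-pack) €11.92: alcoholic beverages → 7% + 1.75% municipal = 8.75% → €1.04
Wireless earbuds €235.72: electronic goods → 4% + 2% municipal = 6% → €14.14
Deli sandwich €9.92: hot prepared food → 5% + 0% municipal = 5% → €0.50
Blazer €172.95: clothing and footwear → 3.5% + 0% municipal = 3.5% → €6.05
Total tax = €0.49 + €1.04 + €14.14 + €0.50 + €6.05 = €22.22

€22.22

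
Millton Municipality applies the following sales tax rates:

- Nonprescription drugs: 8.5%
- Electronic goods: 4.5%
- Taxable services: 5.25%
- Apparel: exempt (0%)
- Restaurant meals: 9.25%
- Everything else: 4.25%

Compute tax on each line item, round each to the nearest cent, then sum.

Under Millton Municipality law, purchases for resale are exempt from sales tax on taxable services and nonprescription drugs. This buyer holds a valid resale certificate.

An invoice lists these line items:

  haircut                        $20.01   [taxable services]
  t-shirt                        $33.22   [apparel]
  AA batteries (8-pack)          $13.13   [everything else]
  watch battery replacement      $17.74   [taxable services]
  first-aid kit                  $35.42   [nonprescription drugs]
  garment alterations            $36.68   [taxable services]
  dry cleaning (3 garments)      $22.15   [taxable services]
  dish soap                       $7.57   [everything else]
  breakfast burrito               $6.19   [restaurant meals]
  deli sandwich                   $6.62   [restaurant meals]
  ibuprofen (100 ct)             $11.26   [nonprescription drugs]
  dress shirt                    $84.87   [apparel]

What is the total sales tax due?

Haircut $20.01: taxable services, buyer-exempt → 0% → $0.00
T-shirt $33.22: apparel → 0% → $0.00
AA batteries (8-pack) $13.13: everything else → 4.25% → $0.56
Watch battery replacement $17.74: taxable services, buyer-exempt → 0% → $0.00
First-aid kit $35.42: nonprescription drugs, buyer-exempt → 0% → $0.00
Garment alterations $36.68: taxable services, buyer-exempt → 0% → $0.00
Dry cleaning (3 garments) $22.15: taxable services, buyer-exempt → 0% → $0.00
Dish soap $7.57: everything else → 4.25% → $0.32
Breakfast burrito $6.19: restaurant meals → 9.25% → $0.57
Deli sandwich $6.62: restaurant meals → 9.25% → $0.61
Ibuprofen (100 ct) $11.26: nonprescription drugs, buyer-exempt → 0% → $0.00
Dress shirt $84.87: apparel → 0% → $0.00
Total tax = $0.56 + $0.32 + $0.57 + $0.61 = $2.06

$2.06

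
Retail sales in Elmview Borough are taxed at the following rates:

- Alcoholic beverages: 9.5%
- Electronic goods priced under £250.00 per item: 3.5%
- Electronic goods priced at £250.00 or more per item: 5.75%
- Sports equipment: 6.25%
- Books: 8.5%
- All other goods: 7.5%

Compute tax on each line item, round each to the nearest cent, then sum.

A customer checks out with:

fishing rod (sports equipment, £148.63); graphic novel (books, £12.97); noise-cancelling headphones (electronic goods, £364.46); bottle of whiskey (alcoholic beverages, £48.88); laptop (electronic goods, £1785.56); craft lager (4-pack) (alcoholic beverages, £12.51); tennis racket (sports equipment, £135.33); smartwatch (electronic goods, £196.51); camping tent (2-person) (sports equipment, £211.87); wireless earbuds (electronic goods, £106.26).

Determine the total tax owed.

£172.15

Fishing rod £148.63: sports equipment → 6.25% → £9.29
Graphic novel £12.97: books → 8.5% → £1.10
Noise-cancelling headphones £364.46: electronic goods, £250.00 or more → 5.75% → £20.96
Bottle of whiskey £48.88: alcoholic beverages → 9.5% → £4.64
Laptop £1785.56: electronic goods, £250.00 or more → 5.75% → £102.67
Craft lager (4-pack) £12.51: alcoholic beverages → 9.5% → £1.19
Tennis racket £135.33: sports equipment → 6.25% → £8.46
Smartwatch £196.51: electronic goods, under £250.00 → 3.5% → £6.88
Camping tent (2-person) £211.87: sports equipment → 6.25% → £13.24
Wireless earbuds £106.26: electronic goods, under £250.00 → 3.5% → £3.72
Total tax = £9.29 + £1.10 + £20.96 + £4.64 + £102.67 + £1.19 + £8.46 + £6.88 + £13.24 + £3.72 = £172.15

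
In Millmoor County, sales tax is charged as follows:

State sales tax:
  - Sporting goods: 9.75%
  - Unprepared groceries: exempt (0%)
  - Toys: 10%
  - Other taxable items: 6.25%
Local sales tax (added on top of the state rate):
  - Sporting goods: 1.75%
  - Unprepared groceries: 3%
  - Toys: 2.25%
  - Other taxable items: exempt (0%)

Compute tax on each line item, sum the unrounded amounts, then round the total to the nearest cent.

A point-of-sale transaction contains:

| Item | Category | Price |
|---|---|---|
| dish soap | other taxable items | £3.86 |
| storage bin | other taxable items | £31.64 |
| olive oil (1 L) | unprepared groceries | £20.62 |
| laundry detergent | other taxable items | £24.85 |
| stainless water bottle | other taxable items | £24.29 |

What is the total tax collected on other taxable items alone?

£5.29

Dish soap £3.86: other taxable items → 6.25% + 0% local = 6.25% → £0.24125
Storage bin £31.64: other taxable items → 6.25% + 0% local = 6.25% → £1.9775
Laundry detergent £24.85: other taxable items → 6.25% + 0% local = 6.25% → £1.553125
Stainless water bottle £24.29: other taxable items → 6.25% + 0% local = 6.25% → £1.518125
Tax on other taxable items: unrounded sum = £5.29 → £5.29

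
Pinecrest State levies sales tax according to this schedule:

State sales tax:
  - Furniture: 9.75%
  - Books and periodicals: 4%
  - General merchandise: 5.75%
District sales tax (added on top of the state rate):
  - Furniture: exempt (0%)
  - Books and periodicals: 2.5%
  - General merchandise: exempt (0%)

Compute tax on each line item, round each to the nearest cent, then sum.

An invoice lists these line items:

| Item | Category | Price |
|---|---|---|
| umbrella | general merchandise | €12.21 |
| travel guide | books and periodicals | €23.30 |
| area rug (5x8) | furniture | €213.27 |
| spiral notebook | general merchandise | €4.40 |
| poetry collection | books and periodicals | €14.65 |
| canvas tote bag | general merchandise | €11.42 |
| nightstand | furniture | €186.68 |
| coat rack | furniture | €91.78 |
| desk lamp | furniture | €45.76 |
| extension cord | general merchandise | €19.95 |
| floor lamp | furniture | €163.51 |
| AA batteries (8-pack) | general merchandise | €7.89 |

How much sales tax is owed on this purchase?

Umbrella €12.21: general merchandise → 5.75% + 0% district = 5.75% → €0.70
Travel guide €23.30: books and periodicals → 4% + 2.5% district = 6.5% → €1.51
Area rug (5x8) €213.27: furniture → 9.75% + 0% district = 9.75% → €20.79
Spiral notebook €4.40: general merchandise → 5.75% + 0% district = 5.75% → €0.25
Poetry collection €14.65: books and periodicals → 4% + 2.5% district = 6.5% → €0.95
Canvas tote bag €11.42: general merchandise → 5.75% + 0% district = 5.75% → €0.66
Nightstand €186.68: furniture → 9.75% + 0% district = 9.75% → €18.20
Coat rack €91.78: furniture → 9.75% + 0% district = 9.75% → €8.95
Desk lamp €45.76: furniture → 9.75% + 0% district = 9.75% → €4.46
Extension cord €19.95: general merchandise → 5.75% + 0% district = 5.75% → €1.15
Floor lamp €163.51: furniture → 9.75% + 0% district = 9.75% → €15.94
AA batteries (8-pack) €7.89: general merchandise → 5.75% + 0% district = 5.75% → €0.45
Total tax = €0.70 + €1.51 + €20.79 + €0.25 + €0.95 + €0.66 + €18.20 + €8.95 + €4.46 + €1.15 + €15.94 + €0.45 = €74.01

€74.01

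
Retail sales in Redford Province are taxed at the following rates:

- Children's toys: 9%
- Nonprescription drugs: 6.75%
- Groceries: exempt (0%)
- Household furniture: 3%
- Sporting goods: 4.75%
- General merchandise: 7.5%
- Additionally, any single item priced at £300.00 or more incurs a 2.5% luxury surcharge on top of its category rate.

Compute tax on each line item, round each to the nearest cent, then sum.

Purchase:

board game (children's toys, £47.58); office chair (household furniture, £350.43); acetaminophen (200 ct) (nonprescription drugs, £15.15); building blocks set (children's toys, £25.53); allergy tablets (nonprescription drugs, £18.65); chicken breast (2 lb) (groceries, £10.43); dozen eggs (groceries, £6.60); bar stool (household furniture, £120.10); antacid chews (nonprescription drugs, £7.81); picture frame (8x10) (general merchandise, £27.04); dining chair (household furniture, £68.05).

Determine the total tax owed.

Board game £47.58: children's toys → 9% → £4.28
Office chair £350.43: household furniture → 3% + 2.5% surcharge = 5.5% → £19.27
Acetaminophen (200 ct) £15.15: nonprescription drugs → 6.75% → £1.02
Building blocks set £25.53: children's toys → 9% → £2.30
Allergy tablets £18.65: nonprescription drugs → 6.75% → £1.26
Chicken breast (2 lb) £10.43: groceries → 0% → £0.00
Dozen eggs £6.60: groceries → 0% → £0.00
Bar stool £120.10: household furniture → 3% → £3.60
Antacid chews £7.81: nonprescription drugs → 6.75% → £0.53
Picture frame (8x10) £27.04: general merchandise → 7.5% → £2.03
Dining chair £68.05: household furniture → 3% → £2.04
Total tax = £4.28 + £19.27 + £1.02 + £2.30 + £1.26 + £3.60 + £0.53 + £2.03 + £2.04 = £36.33

£36.33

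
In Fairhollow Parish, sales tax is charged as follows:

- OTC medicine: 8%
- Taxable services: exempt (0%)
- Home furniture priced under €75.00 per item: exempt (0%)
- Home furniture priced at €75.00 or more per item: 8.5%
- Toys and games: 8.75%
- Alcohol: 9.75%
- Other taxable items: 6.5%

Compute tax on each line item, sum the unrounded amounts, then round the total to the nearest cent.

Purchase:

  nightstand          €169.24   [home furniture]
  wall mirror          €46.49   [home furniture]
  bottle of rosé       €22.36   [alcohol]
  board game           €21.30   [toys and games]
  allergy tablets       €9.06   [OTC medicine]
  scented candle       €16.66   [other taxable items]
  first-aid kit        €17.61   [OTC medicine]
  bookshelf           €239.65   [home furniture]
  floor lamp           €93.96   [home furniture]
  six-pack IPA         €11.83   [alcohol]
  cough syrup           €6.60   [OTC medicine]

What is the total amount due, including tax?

Nightstand €169.24: home furniture, €75.00 or more → 8.5% → €14.3854
Wall mirror €46.49: home furniture, under €75.00 → 0% → €0.00
Bottle of rosé €22.36: alcohol → 9.75% → €2.1801
Board game €21.30: toys and games → 8.75% → €1.86375
Allergy tablets €9.06: OTC medicine → 8% → €0.7248
Scented candle €16.66: other taxable items → 6.5% → €1.0829
First-aid kit €17.61: OTC medicine → 8% → €1.4088
Bookshelf €239.65: home furniture, €75.00 or more → 8.5% → €20.37025
Floor lamp €93.96: home furniture, €75.00 or more → 8.5% → €7.9866
Six-pack IPA €11.83: alcohol → 9.75% → €1.153425
Cough syrup €6.60: OTC medicine → 8% → €0.528
Subtotal = €654.76; unrounded tax = €51.684025 → €51.68; total due = €706.44

€706.44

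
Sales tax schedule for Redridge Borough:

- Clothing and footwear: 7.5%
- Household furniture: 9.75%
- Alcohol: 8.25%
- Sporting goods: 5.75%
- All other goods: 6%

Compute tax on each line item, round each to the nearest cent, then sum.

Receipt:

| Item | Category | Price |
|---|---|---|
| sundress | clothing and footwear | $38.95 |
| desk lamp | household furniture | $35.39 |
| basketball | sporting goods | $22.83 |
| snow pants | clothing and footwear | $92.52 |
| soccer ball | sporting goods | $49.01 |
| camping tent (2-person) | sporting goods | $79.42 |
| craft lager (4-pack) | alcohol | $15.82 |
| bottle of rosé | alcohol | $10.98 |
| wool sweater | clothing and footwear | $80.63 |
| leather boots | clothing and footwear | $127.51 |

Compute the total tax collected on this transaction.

$39.84

Sundress $38.95: clothing and footwear → 7.5% → $2.92
Desk lamp $35.39: household furniture → 9.75% → $3.45
Basketball $22.83: sporting goods → 5.75% → $1.31
Snow pants $92.52: clothing and footwear → 7.5% → $6.94
Soccer ball $49.01: sporting goods → 5.75% → $2.82
Camping tent (2-person) $79.42: sporting goods → 5.75% → $4.57
Craft lager (4-pack) $15.82: alcohol → 8.25% → $1.31
Bottle of rosé $10.98: alcohol → 8.25% → $0.91
Wool sweater $80.63: clothing and footwear → 7.5% → $6.05
Leather boots $127.51: clothing and footwear → 7.5% → $9.56
Total tax = $2.92 + $3.45 + $1.31 + $6.94 + $2.82 + $4.57 + $1.31 + $0.91 + $6.05 + $9.56 = $39.84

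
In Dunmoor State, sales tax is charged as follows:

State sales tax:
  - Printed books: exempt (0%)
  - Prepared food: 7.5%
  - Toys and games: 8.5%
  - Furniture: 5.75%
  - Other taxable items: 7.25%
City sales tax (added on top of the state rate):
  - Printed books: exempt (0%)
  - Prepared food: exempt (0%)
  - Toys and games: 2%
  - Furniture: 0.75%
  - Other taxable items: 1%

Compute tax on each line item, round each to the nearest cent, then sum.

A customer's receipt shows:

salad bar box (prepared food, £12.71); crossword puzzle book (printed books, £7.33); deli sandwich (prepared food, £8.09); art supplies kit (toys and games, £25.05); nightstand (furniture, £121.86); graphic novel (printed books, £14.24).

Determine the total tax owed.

£12.11

Salad bar box £12.71: prepared food → 7.5% + 0% city = 7.5% → £0.95
Crossword puzzle book £7.33: printed books → 0% + 0% city = 0% → £0.00
Deli sandwich £8.09: prepared food → 7.5% + 0% city = 7.5% → £0.61
Art supplies kit £25.05: toys and games → 8.5% + 2% city = 10.5% → £2.63
Nightstand £121.86: furniture → 5.75% + 0.75% city = 6.5% → £7.92
Graphic novel £14.24: printed books → 0% + 0% city = 0% → £0.00
Total tax = £0.95 + £0.61 + £2.63 + £7.92 = £12.11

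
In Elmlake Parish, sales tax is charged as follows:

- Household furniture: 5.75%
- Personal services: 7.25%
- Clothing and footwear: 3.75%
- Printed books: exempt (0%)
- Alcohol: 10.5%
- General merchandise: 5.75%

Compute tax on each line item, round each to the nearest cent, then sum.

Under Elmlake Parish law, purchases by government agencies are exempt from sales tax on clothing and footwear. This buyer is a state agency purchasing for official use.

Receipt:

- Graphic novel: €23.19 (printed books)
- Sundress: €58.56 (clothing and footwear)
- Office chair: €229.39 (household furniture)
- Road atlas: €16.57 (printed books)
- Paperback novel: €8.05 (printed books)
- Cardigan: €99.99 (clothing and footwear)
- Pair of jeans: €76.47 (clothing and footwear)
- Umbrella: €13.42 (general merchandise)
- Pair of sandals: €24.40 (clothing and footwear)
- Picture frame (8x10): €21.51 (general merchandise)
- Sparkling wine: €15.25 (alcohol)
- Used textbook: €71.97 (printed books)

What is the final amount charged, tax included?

€675.57

Graphic novel €23.19: printed books → 0% → €0.00
Sundress €58.56: clothing and footwear, buyer-exempt → 0% → €0.00
Office chair €229.39: household furniture → 5.75% → €13.19
Road atlas €16.57: printed books → 0% → €0.00
Paperback novel €8.05: printed books → 0% → €0.00
Cardigan €99.99: clothing and footwear, buyer-exempt → 0% → €0.00
Pair of jeans €76.47: clothing and footwear, buyer-exempt → 0% → €0.00
Umbrella €13.42: general merchandise → 5.75% → €0.77
Pair of sandals €24.40: clothing and footwear, buyer-exempt → 0% → €0.00
Picture frame (8x10) €21.51: general merchandise → 5.75% → €1.24
Sparkling wine €15.25: alcohol → 10.5% → €1.60
Used textbook €71.97: printed books → 0% → €0.00
Subtotal = €658.77; tax = €16.80; total due = €675.57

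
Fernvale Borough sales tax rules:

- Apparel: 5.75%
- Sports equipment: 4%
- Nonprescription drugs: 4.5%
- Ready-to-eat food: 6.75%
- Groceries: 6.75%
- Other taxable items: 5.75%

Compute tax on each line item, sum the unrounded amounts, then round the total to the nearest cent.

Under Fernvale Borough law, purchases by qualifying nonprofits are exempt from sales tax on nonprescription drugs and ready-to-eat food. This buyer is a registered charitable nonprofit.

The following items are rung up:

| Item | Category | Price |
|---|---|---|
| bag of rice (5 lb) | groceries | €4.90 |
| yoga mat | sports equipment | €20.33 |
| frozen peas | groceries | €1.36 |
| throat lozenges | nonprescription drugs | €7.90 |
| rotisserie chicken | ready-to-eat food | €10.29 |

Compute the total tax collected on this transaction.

€1.24

Bag of rice (5 lb) €4.90: groceries → 6.75% → €0.33075
Yoga mat €20.33: sports equipment → 4% → €0.8132
Frozen peas €1.36: groceries → 6.75% → €0.0918
Throat lozenges €7.90: nonprescription drugs, buyer-exempt → 0% → €0.00
Rotisserie chicken €10.29: ready-to-eat food, buyer-exempt → 0% → €0.00
Unrounded tax sum = €1.23575 → €1.24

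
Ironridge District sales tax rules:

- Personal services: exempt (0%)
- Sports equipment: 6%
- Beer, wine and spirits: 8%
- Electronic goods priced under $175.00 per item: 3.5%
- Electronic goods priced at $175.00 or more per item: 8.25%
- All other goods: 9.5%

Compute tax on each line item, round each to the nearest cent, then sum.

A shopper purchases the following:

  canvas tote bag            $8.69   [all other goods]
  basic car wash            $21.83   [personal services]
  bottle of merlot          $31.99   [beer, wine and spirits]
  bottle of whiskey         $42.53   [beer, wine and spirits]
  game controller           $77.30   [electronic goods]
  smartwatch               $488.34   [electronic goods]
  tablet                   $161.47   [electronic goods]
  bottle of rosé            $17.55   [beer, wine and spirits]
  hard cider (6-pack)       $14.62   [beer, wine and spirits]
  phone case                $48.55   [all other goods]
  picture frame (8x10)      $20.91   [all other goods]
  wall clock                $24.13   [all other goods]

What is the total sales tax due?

$66.90

Canvas tote bag $8.69: all other goods → 9.5% → $0.83
Basic car wash $21.83: personal services → 0% → $0.00
Bottle of merlot $31.99: beer, wine and spirits → 8% → $2.56
Bottle of whiskey $42.53: beer, wine and spirits → 8% → $3.40
Game controller $77.30: electronic goods, under $175.00 → 3.5% → $2.71
Smartwatch $488.34: electronic goods, $175.00 or more → 8.25% → $40.29
Tablet $161.47: electronic goods, under $175.00 → 3.5% → $5.65
Bottle of rosé $17.55: beer, wine and spirits → 8% → $1.40
Hard cider (6-pack) $14.62: beer, wine and spirits → 8% → $1.17
Phone case $48.55: all other goods → 9.5% → $4.61
Picture frame (8x10) $20.91: all other goods → 9.5% → $1.99
Wall clock $24.13: all other goods → 9.5% → $2.29
Total tax = $0.83 + $2.56 + $3.40 + $2.71 + $40.29 + $5.65 + $1.40 + $1.17 + $4.61 + $1.99 + $2.29 = $66.90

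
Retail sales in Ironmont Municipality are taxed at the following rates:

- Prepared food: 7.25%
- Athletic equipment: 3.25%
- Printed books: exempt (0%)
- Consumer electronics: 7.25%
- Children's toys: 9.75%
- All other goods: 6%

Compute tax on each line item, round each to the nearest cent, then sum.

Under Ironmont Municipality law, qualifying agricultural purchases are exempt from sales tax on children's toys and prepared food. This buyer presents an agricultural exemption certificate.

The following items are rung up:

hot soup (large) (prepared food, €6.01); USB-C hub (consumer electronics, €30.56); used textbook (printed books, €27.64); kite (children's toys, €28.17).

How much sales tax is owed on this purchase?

€2.22

Hot soup (large) €6.01: prepared food, buyer-exempt → 0% → €0.00
USB-C hub €30.56: consumer electronics → 7.25% → €2.22
Used textbook €27.64: printed books → 0% → €0.00
Kite €28.17: children's toys, buyer-exempt → 0% → €0.00
Total tax = €2.22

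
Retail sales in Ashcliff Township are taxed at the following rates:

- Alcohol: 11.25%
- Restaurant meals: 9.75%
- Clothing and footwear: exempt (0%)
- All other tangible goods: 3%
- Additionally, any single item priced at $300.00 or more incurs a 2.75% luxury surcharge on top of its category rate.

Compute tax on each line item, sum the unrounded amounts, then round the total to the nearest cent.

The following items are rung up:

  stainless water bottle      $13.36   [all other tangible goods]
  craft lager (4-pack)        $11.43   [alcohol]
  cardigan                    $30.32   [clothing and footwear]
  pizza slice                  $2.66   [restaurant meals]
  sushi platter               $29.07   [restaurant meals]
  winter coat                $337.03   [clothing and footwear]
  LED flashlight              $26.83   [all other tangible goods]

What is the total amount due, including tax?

$465.55

Stainless water bottle $13.36: all other tangible goods → 3% → $0.4008
Craft lager (4-pack) $11.43: alcohol → 11.25% → $1.285875
Cardigan $30.32: clothing and footwear → 0% → $0.00
Pizza slice $2.66: restaurant meals → 9.75% → $0.25935
Sushi platter $29.07: restaurant meals → 9.75% → $2.834325
Winter coat $337.03: clothing and footwear → 0% + 2.75% surcharge = 2.75% → $9.268325
LED flashlight $26.83: all other tangible goods → 3% → $0.8049
Subtotal = $450.70; unrounded tax = $14.853575 → $14.85; total due = $465.55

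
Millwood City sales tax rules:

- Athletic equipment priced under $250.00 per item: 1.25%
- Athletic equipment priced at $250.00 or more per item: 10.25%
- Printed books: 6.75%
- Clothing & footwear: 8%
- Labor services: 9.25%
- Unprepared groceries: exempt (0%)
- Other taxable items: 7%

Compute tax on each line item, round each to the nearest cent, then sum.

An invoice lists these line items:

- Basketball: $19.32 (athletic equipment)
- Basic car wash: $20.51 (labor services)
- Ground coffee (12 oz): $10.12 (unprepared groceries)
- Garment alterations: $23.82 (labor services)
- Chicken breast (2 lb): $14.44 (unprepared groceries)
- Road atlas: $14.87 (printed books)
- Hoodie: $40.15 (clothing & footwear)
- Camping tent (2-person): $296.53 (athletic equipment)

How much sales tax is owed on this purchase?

Basketball $19.32: athletic equipment, under $250.00 → 1.25% → $0.24
Basic car wash $20.51: labor services → 9.25% → $1.90
Ground coffee (12 oz) $10.12: unprepared groceries → 0% → $0.00
Garment alterations $23.82: labor services → 9.25% → $2.20
Chicken breast (2 lb) $14.44: unprepared groceries → 0% → $0.00
Road atlas $14.87: printed books → 6.75% → $1.00
Hoodie $40.15: clothing & footwear → 8% → $3.21
Camping tent (2-person) $296.53: athletic equipment, $250.00 or more → 10.25% → $30.39
Total tax = $0.24 + $1.90 + $2.20 + $1.00 + $3.21 + $30.39 = $38.94

$38.94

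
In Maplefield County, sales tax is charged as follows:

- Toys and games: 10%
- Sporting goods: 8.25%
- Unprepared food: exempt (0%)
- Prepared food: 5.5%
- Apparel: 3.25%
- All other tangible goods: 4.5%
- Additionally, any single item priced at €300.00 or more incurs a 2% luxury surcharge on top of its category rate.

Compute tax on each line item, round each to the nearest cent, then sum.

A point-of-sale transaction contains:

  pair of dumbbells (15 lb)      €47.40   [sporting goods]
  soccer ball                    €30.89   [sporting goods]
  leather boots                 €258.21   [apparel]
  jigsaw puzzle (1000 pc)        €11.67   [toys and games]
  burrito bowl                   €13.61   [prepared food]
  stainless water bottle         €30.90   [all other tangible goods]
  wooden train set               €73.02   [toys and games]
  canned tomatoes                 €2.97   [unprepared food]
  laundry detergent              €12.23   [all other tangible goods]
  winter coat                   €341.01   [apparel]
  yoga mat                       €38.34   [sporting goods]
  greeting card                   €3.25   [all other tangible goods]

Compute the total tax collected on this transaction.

€47.22

Pair of dumbbells (15 lb) €47.40: sporting goods → 8.25% → €3.91
Soccer ball €30.89: sporting goods → 8.25% → €2.55
Leather boots €258.21: apparel → 3.25% → €8.39
Jigsaw puzzle (1000 pc) €11.67: toys and games → 10% → €1.17
Burrito bowl €13.61: prepared food → 5.5% → €0.75
Stainless water bottle €30.90: all other tangible goods → 4.5% → €1.39
Wooden train set €73.02: toys and games → 10% → €7.30
Canned tomatoes €2.97: unprepared food → 0% → €0.00
Laundry detergent €12.23: all other tangible goods → 4.5% → €0.55
Winter coat €341.01: apparel → 3.25% + 2% surcharge = 5.25% → €17.90
Yoga mat €38.34: sporting goods → 8.25% → €3.16
Greeting card €3.25: all other tangible goods → 4.5% → €0.15
Total tax = €3.91 + €2.55 + €8.39 + €1.17 + €0.75 + €1.39 + €7.30 + €0.55 + €17.90 + €3.16 + €0.15 = €47.22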